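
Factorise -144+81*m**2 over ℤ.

9*(3*m+4)*(3*m-4)

Factor out 9, leaving 9*m**2-16, which is a difference of two squares.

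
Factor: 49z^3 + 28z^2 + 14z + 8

(7z + 4)(7z^2 + 2)

Group as (49z^3 + 14z) + (28z^2 + 8) = 7z(7z^2 + 2) + 4(7z^2 + 2).
Both groups share the factor (7z^2 + 2).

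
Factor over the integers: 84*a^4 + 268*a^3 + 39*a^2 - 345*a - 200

(2*a + 5)*(6*a + 5)*(7*a - 8)*(a + 1)

By the rational root theorem, a = -5/6 is a root, giving the factor (6*a + 5) and quotient 14*a^3 + 33*a^2 - 21*a - 40.
Then a = -1 is a root, so (a + 1) is a factor; dividing leaves 14*a^2 + 19*a - 40.
The remaining quadratic factors as (2*a + 5)(7*a - 8).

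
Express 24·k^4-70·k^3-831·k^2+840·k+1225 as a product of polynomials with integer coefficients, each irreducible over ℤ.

Trying the rational-root candidates, k = 7/4 is a root, so (4·k-7) is a factor; dividing leaves 6·k^3-7·k^2-220·k-175.
Continuing, k = 7 is a root, so (k-7) is a factor; dividing leaves 6·k^2+35·k+25.
The remaining quadratic factors as (k+5)(6·k+5).

(4·k-7)·(6·k+5)·(k+5)·(k-7)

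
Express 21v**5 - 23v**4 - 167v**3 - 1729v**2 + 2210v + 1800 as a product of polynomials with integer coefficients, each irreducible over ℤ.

(3v - 5)(7v + 4)(v - 5)(v**2 + 5v + 18)

Among the possible rational roots, v = -4/7 is a root, so (7v + 4) is a factor; dividing leaves 3v**4 - 5v**3 - 21v**2 - 235v + 450.
Then v = 5/3 is a root, giving the factor (3v - 5) and quotient v**3 - 7v - 90.
Then v = 5 is a root, so (v - 5) is a factor; dividing leaves v**2 + 5v + 18.
The quadratic v**2 + 5v + 18 has discriminant -47 < 0 and is irreducible over ℤ.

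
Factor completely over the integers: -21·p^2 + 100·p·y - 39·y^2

Group: -3·p·(7·p - 3·y) + 13·y·(7·p - 3·y); both groups contain (7·p - 3·y).

-(3·p - 13·y)·(7·p - 3·y)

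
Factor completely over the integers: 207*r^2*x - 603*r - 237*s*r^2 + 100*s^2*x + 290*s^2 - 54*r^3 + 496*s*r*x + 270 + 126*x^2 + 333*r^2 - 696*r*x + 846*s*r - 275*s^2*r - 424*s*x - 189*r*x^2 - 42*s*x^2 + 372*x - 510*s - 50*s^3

Group: 5*s*(-10*s^2 - 49*s*r + 6*s*x + 40*s - 18*r^2 + 27*r*x + 57*r - 18*x - 30) + (3*r - 7*x - 9)*(-10*s^2 - 49*s*r + 6*s*x + 40*s - 18*r^2 + 27*r*x + 57*r - 18*x - 30); both groups contain (-10*s^2 - 49*s*r + 6*s*x + 40*s - 18*r^2 + 27*r*x + 57*r - 18*x - 30), so (5*s + 3*r - 7*x - 9) is a factor with cofactor -10*s^2 - 49*s*r + 6*s*x + 40*s - 18*r^2 + 27*r*x + 57*r - 18*x - 30.
The cofactor groups again: -10*s^2 - 49*s*r + 6*s*x + 40*s - 18*r^2 + 27*r*x + 57*r - 18*x - 30 = -2*s*(5*s + 2*r - 3*x - 5) + (-9*r + 6)*(5*s + 2*r - 3*x - 5); both groups contain (5*s + 2*r - 3*x - 5), giving -(2*s + 9*r - 6)*(5*s + 2*r - 3*x - 5).

-(5*s + 2*r - 3*x - 5)*(5*s + 3*r - 7*x - 9)*(2*s + 9*r - 6)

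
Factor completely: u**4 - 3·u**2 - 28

(u**2 + 4)·(u**2 - 7)

Substitute w = u**2 to get a quadratic in w, then factor.
u**2 - 7 is irreducible over ℤ (7 is not a perfect square).
u**2 + 4 is irreducible over ℤ (sum of squares).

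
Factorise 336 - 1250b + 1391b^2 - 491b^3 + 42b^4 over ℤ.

(2b - 1)(3b - 7)(7b - 6)(b - 8)

Among the possible rational roots, b = 6/7 is a root, so (7b - 6) is a factor; dividing leaves 6b^3 - 65b^2 + 143b - 56.
Continuing, b = 1/2 is a root, so (2b - 1) is a factor; dividing leaves 3b^2 - 31b + 56.
The remaining quadratic factors as (b - 8)(3b - 7).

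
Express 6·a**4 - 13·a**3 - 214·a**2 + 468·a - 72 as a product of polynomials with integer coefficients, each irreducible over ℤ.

(6·a - 1)·(a + 6)·(a - 2)·(a - 6)

By the rational root theorem, a = 1/6 is a root, giving the factor (6·a - 1) and quotient a**3 - 2·a**2 - 36·a + 72.
Then a = -6 is a root, so (a + 6) divides it; the quotient is a**2 - 8·a + 12.
The remaining quadratic factors as (a - 6)(a - 2).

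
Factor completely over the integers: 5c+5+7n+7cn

Group as (7cn+5c) + (7n+5) = c(7n+5) + (7n+5).
Both groups share the factor (7n+5).

(7n+5)(c+1)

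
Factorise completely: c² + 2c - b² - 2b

(c - b)(c + b + 2)

Group: c(c - b) + (b + 2)(c - b); both groups contain (c - b).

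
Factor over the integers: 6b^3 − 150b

Factor out 6b, leaving b^2 − 25, which is a difference of two squares.

6b(b + 5)(b − 5)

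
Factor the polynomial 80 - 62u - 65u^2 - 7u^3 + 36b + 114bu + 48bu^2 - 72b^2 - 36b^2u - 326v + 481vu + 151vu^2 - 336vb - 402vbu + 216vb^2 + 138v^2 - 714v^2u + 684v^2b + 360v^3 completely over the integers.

Group: 4v(90v^2 + 36vb - 21vu - 78v - 6bu - 12b + u^2 + 10u + 16) + (6b - 7u + 5)(90v^2 + 36vb - 21vu - 78v - 6bu - 12b + u^2 + 10u + 16); both groups contain (90v^2 + 36vb - 21vu - 78v - 6bu - 12b + u^2 + 10u + 16), so (4v + 6b - 7u + 5) is a factor with cofactor 90v^2 + 36vb - 21vu - 78v - 6bu - 12b + u^2 + 10u + 16.
The cofactor groups again: 90v^2 + 36vb - 21vu - 78v - 6bu - 12b + u^2 + 10u + 16 = 15v(6v - u - 2) + (6b - u - 8)(6v - u - 2); both groups contain (6v - u - 2), giving (15v + 6b - u - 8)(6v - u - 2).

(6v - u - 2)(4v + 6b - 7u + 5)(15v + 6b - u - 8)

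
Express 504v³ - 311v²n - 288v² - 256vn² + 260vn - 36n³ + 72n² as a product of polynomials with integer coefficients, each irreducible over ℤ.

(8v - 9n)(7v + 2n - 4)(9v + 2n)

Group: 8v(63v² + 32vn - 36v + 4n² - 8n) - 9n(63v² + 32vn - 36v + 4n² - 8n); both groups contain (63v² + 32vn - 36v + 4n² - 8n), so (8v - 9n) is a factor with cofactor 63v² + 32vn - 36v + 4n² - 8n.
The cofactor groups again: 63v² + 32vn - 36v + 4n² - 8n = 7v(9v + 2n) + (2n - 4)(9v + 2n); both groups contain (9v + 2n), giving (7v + 2n - 4)(9v + 2n).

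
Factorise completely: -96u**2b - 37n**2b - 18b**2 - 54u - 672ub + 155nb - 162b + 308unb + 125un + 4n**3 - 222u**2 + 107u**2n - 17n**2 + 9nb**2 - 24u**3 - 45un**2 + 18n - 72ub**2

Group: u(-24u**2 + 11un - 72ub - 6u - n**2 + 9nb + 2n - 18b) + (-4n + b + 9)(-24u**2 + 11un - 72ub - 6u - n**2 + 9nb + 2n - 18b); both groups contain (-24u**2 + 11un - 72ub - 6u - n**2 + 9nb + 2n - 18b), so (u - 4n + b + 9) is a factor with cofactor -24u**2 + 11un - 72ub - 6u - n**2 + 9nb + 2n - 18b.
The cofactor groups again: -24u**2 + 11un - 72ub - 6u - n**2 + 9nb + 2n - 18b = -3u(8u - n + 2) + (n - 9b)(8u - n + 2); both groups contain (8u - n + 2), giving -(3u - n + 9b)(8u - n + 2).

-(8u - n + 2)(3u - n + 9b)(u - 4n + b + 9)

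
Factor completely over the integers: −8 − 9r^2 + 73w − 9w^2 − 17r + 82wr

−(w − 9r − 8)(9w − r − 1)

Group: −w(9w − r − 1) + (9r + 8)(9w − r − 1); both groups contain (9w − r − 1).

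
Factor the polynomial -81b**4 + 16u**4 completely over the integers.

(2u - 3b)(2u + 3b)(4u**2 + 9b**2)

(2u)⁴ − (3b)⁴ = ((2u)² − (3b)²)((2u)² + (3b)²); the first factor splits again, the second (4u**2 + 9b**2) is irreducible.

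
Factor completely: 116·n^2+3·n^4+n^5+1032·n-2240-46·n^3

(n+5)·(n+8)·(n-2)·(n^2-8·n+28)

Testing divisors of the constant over divisors of the leading coefficient, n = -5 is a root, giving the factor (n+5) and quotient n^4-2·n^3-36·n^2+296·n-448.
Next, n = -8 is a root, giving the factor (n+8) and quotient n^3-10·n^2+44·n-56.
Continuing, n = 2 is a root, so (n-2) divides it; the quotient is n^2-8·n+28.
The quadratic n^2-8·n+28 has discriminant -48 < 0 and is irreducible over ℤ.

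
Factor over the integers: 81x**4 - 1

(3x + 1)(3x - 1)(9x**2 + 1)

Write as (9x**2)² − (1)², then factor 9x**2 - 1 once more.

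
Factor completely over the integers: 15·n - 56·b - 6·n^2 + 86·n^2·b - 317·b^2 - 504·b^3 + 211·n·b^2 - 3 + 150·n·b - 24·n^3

-(4·n - 7·b - 1)·(2·n - 9·b - 1)·(3·n + 8·b + 3)

Group: 2·n·(-12·n^2 - 11·n·b - 9·n + 56·b^2 + 29·b + 3) + (-9·b - 1)·(-12·n^2 - 11·n·b - 9·n + 56·b^2 + 29·b + 3); both groups contain (-12·n^2 - 11·n·b - 9·n + 56·b^2 + 29·b + 3), so (2·n - 9·b - 1) is a factor with cofactor -12·n^2 - 11·n·b - 9·n + 56·b^2 + 29·b + 3.
The cofactor groups again: -12·n^2 - 11·n·b - 9·n + 56·b^2 + 29·b + 3 = -4·n·(3·n + 8·b + 3) + (7·b + 1)·(3·n + 8·b + 3); both groups contain (3·n + 8·b + 3), giving -(4·n - 7·b - 1)·(3·n + 8·b + 3).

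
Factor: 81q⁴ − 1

(3q + 1)(3q − 1)(9q² + 1)

Difference of squares twice: with A = 3q and B = 1, A⁴ − B⁴ = (A² − B²)(A² + B²), and A² − B² factors again.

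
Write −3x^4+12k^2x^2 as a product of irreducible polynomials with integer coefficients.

3x^2(2k+x)(2k−x)

Every term has a factor of 3x^2. Then 4k^2−x^2 = (2k)² − (x)².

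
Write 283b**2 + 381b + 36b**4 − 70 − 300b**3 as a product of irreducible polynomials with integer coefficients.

Among the possible rational roots, b = 1/6 is a root, so (6b − 1) divides it; the quotient is 6b**3 − 49b**2 + 39b + 70.
Then b = 2 is a root, so (b − 2) is a factor; dividing leaves 6b**2 − 37b − 35.
The remaining quadratic factors as (6b + 5)(b − 7).

(6b + 5)(6b − 1)(b − 2)(b − 7)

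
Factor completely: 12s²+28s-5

Need a pair with product 12·(-5) = -60 and sum 28: that's -2 and 30.
Split the middle term: 12s²-2s + 30s-5 = 2s(6s-1) + 5(6s-1).

(2s+5)(6s-1)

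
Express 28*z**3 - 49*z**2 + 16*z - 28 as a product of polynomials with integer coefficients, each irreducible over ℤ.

Group as (28*z**3 + 16*z) + (-49*z**2 - 28) = 4*z*(7*z**2 + 4) - 7*(7*z**2 + 4).
Both groups share the factor (7*z**2 + 4).

(4*z - 7)*(7*z**2 + 4)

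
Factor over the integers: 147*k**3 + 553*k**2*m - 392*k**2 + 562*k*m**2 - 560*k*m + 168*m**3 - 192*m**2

(3*k + 7*m - 8)*(7*k + 4*m)*(7*k + 6*m)

Group: 7*k*(21*k**2 + 61*k*m - 56*k + 28*m**2 - 32*m) + 6*m*(21*k**2 + 61*k*m - 56*k + 28*m**2 - 32*m); both groups contain (21*k**2 + 61*k*m - 56*k + 28*m**2 - 32*m), so (7*k + 6*m) is a factor with cofactor 21*k**2 + 61*k*m - 56*k + 28*m**2 - 32*m.
The cofactor groups again: 21*k**2 + 61*k*m - 56*k + 28*m**2 - 32*m = 7*k*(3*k + 7*m - 8) + 4*m*(3*k + 7*m - 8); both groups contain (3*k + 7*m - 8), giving (7*k + 4*m)*(3*k + 7*m - 8).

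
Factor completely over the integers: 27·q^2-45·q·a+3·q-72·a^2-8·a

(3·q-8·a)·(9·q+9·a+1)

Group: 3·q·(9·q+9·a+1) - 8·a·(9·q+9·a+1); both groups contain (9·q+9·a+1).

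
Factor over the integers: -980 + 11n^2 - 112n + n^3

(n + 14)(n + 7)(n - 10)

By the rational root theorem, n = 10 is a root, so (n - 10) is a factor; dividing leaves n^2 + 21n + 98.
The remaining quadratic factors as (n + 7)(n + 14).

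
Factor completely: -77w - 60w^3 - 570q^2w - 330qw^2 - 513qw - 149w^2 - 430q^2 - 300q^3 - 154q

Group: 10q(-30q^2 - 45qw - 22q - 15w^2 - 11w) + (4w + 7)(-30q^2 - 45qw - 22q - 15w^2 - 11w); both groups contain (-30q^2 - 45qw - 22q - 15w^2 - 11w), so (10q + 4w + 7) is a factor with cofactor -30q^2 - 45qw - 22q - 15w^2 - 11w.
The cofactor groups again: -30q^2 - 45qw - 22q - 15w^2 - 11w = -15q(2q + w) + (-15w - 11)(2q + w); both groups contain (2q + w), giving -(15q + 15w + 11)(2q + w).

-(10q + 4w + 7)(15q + 15w + 11)(2q + w)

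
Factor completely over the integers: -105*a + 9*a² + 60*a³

Pull out the common factor 3*a, then factor the remaining trinomial.

3*a*(4*a - 5)*(5*a + 7)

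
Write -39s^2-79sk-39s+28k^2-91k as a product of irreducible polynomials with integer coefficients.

Group: -3s(13s-4k+13) - 7k(13s-4k+13); both groups contain (13s-4k+13).

-(13s-4k+13)(3s+7k)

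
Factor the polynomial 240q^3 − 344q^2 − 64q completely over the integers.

8q(5q − 8)(6q + 1)

Pull out the common factor 8q, then factor the remaining trinomial.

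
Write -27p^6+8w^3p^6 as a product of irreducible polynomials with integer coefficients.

Pull out the common factor p^6, leaving 8w^3-27.
Recognize a difference of cubes with the parts 2w and 3.

p^6(2w-3)(4w^2+6w+9)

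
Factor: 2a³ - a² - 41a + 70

Among the possible rational roots, a = 7/2 is a root, giving the factor (2a - 7) and quotient a² + 3a - 10.
The remaining quadratic factors as (a + 5)(a - 2).

(2a - 7)(a + 5)(a - 2)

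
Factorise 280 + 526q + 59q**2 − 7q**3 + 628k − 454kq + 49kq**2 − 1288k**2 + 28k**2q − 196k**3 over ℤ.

Group: 2k(−98k**2 − 35kq + 42k + 7q**2 + 39q + 20) + (−q + 14)(−98k**2 − 35kq + 42k + 7q**2 + 39q + 20); both groups contain (−98k**2 − 35kq + 42k + 7q**2 + 39q + 20), so (2k − q + 14) is a factor with cofactor −98k**2 − 35kq + 42k + 7q**2 + 39q + 20.
The cofactor groups again: −98k**2 − 35kq + 42k + 7q**2 + 39q + 20 = −7k(14k + 7q + 4) + (q + 5)(14k + 7q + 4); both groups contain (14k + 7q + 4), giving −(7k − q − 5)(14k + 7q + 4).

−(14k + 7q + 4)(2k − q + 14)(7k − q − 5)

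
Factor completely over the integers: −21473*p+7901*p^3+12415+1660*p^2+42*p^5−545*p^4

(6*p−5)*(7*p+13)*(p−1)*(p^2−13*p+191)

By the rational root theorem, p = 5/6 is a root, so (6*p−5) is a factor; dividing leaves 7*p^4−85*p^3+1246*p^2+1315*p−2483.
Then p = −13/7 is a root, so (7*p+13) divides it; the quotient is p^3−14*p^2+204*p−191.
Next, p = 1 is a root, so (p−1) divides it; the quotient is p^2−13*p+191.
The quadratic p^2−13*p+191 has discriminant −595 < 0 and is irreducible over ℤ.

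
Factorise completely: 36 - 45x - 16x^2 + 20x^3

Group as (20x^3 - 45x) + (-16x^2 + 36) = 5x(4x^2 - 9) - 4(4x^2 - 9).
Both groups share the factor (4x^2 - 9).

(2x + 3)(2x - 3)(5x - 4)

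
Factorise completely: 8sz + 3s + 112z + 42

(8z + 3)(s + 14)

Group as (8sz + 3s) + (112z + 42) = s(8z + 3) + 14(8z + 3).
Both groups share the factor (8z + 3).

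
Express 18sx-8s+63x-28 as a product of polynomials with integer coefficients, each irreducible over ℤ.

(2s+7)(9x-4)

Group as (18sx-8s) + (63x-28) = 2s(9x-4) + 7(9x-4).
Both groups share the factor (9x-4).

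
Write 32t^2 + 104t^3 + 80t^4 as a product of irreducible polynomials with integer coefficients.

8t^2(2t + 1)(5t + 4)

Pull out the common factor 8t^2, then factor the remaining trinomial.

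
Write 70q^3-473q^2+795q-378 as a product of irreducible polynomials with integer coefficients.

By the rational root theorem, q = 6/7 is a root, giving the factor (7q-6) and quotient 10q^2-59q+63.
The remaining quadratic factors as (2q-9)(5q-7).

(2q-9)(5q-7)(7q-6)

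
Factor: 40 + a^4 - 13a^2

(a^2 - 5)(a^2 - 8)

Substitute u = a^2 to get a quadratic in u, then factor.
a^2 - 8 is irreducible over ℤ (8 is not a perfect square).
a^2 - 5 is irreducible over ℤ (5 is not a perfect square).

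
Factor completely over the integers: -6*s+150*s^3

6*s*(5*s+1)*(5*s-1)

Pull out the common factor 6*s; 25*s^2-1 is a difference of squares.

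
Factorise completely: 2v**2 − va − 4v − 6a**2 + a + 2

Group: 2v(v − 2a − 1) + (3a − 2)(v − 2a − 1); both groups contain (v − 2a − 1).

(v − 2a − 1)(2v + 3a − 2)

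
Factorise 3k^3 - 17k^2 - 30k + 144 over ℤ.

Among the possible rational roots, k = 6 is a root, giving the factor (k - 6) and quotient 3k^2 + k - 24.
The remaining quadratic factors as (3k - 8)(k + 3).

(3k - 8)(k + 3)(k - 6)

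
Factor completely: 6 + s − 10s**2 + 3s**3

(3s + 2)(s − 1)(s − 3)

Among the possible rational roots, s = 3 is a root, so (s − 3) divides it; the quotient is 3s**2 − s − 2.
The remaining quadratic factors as (3s + 2)(s − 1).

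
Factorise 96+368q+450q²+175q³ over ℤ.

By the rational root theorem, q = -4/5 is a root, so (5q+4) divides it; the quotient is 35q²+62q+24.
The remaining quadratic factors as (7q+4)(5q+6).

(5q+4)(5q+6)(7q+4)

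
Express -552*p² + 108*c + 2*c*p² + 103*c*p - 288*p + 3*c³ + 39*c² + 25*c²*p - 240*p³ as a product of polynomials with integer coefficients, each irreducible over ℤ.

(3*c - 8*p)*(c + 5*p + 4)*(c + 6*p + 9)

Group: c*(3*c² + 10*c*p + 27*c - 48*p² - 72*p) + (5*p + 4)*(3*c² + 10*c*p + 27*c - 48*p² - 72*p); both groups contain (3*c² + 10*c*p + 27*c - 48*p² - 72*p), so (c + 5*p + 4) is a factor with cofactor 3*c² + 10*c*p + 27*c - 48*p² - 72*p.
The cofactor groups again: 3*c² + 10*c*p + 27*c - 48*p² - 72*p = 3*c*(c + 6*p + 9) - 8*p*(c + 6*p + 9); both groups contain (c + 6*p + 9), giving (3*c - 8*p)*(c + 6*p + 9).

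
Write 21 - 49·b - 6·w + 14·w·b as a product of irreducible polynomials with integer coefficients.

Group as (14·w·b - 6·w) + (-49·b + 21) = 2·w·(7·b - 3) - 7·(7·b - 3).
Both groups share the factor (7·b - 3).

(2·w - 7)·(7·b - 3)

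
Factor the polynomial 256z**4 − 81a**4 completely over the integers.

(4z − 3a)(4z + 3a)(16z**2 + 9a**2)

(4z)⁴ − (3a)⁴ = ((4z)² − (3a)²)((4z)² + (3a)²); the first factor splits again, the second (16z**2 + 9a**2) is irreducible.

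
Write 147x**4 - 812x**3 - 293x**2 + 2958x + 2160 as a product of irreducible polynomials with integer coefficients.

(3x - 8)(7x + 6)(7x + 9)(x - 5)

Testing divisors of the constant over divisors of the leading coefficient, x = 5 is a root, so (x - 5) divides it; the quotient is 147x**3 - 77x**2 - 678x - 432.
Continuing, x = -9/7 is a root, so (7x + 9) is a factor; dividing leaves 21x**2 - 38x - 48.
The remaining quadratic factors as (3x - 8)(7x + 6).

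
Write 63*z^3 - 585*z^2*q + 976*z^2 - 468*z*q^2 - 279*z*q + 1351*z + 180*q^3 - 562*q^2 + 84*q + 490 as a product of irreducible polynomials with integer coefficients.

(z - 10*q + 14)*(7*z - 2*q + 5)*(9*z + 9*q + 7)

Group: z*(63*z^2 + 45*z*q + 94*z - 18*q^2 + 31*q + 35) + (-10*q + 14)*(63*z^2 + 45*z*q + 94*z - 18*q^2 + 31*q + 35); both groups contain (63*z^2 + 45*z*q + 94*z - 18*q^2 + 31*q + 35), so (z - 10*q + 14) is a factor with cofactor 63*z^2 + 45*z*q + 94*z - 18*q^2 + 31*q + 35.
The cofactor groups again: 63*z^2 + 45*z*q + 94*z - 18*q^2 + 31*q + 35 = 9*z*(7*z - 2*q + 5) + (9*q + 7)*(7*z - 2*q + 5); both groups contain (7*z - 2*q + 5), giving (9*z + 9*q + 7)*(7*z - 2*q + 5).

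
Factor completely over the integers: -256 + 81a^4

(3a)⁴ − (4)⁴ = ((3a)² − (4)²)((3a)² + (4)²); the first factor splits again, the second (9a^2 + 16) is irreducible.

(3a + 4)(3a - 4)(9a^2 + 16)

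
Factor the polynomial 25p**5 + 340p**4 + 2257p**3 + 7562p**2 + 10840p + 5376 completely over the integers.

Testing divisors of the constant over divisors of the leading coefficient, p = -7/5 is a root, so (5p + 7) is a factor; dividing leaves 5p**4 + 61p**3 + 366p**2 + 1000p + 768.
Then p = -4 is a root, giving the factor (p + 4) and quotient 5p**3 + 41p**2 + 202p + 192.
Then p = -6/5 is a root, so (5p + 6) divides it; the quotient is p**2 + 7p + 32.
The quadratic p**2 + 7p + 32 has discriminant -79 < 0 and is irreducible over ℤ.

(5p + 6)(5p + 7)(p + 4)(p**2 + 7p + 32)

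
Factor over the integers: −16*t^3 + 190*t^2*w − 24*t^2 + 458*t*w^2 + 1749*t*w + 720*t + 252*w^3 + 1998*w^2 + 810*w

Group: 2*t*(−8*t^2 + 103*t*w + 48*t + 126*w^2 + 54*w) + (2*w + 15)*(−8*t^2 + 103*t*w + 48*t + 126*w^2 + 54*w); both groups contain (−8*t^2 + 103*t*w + 48*t + 126*w^2 + 54*w), so (2*t + 2*w + 15) is a factor with cofactor −8*t^2 + 103*t*w + 48*t + 126*w^2 + 54*w.
The cofactor groups again: −8*t^2 + 103*t*w + 48*t + 126*w^2 + 54*w = −t*(8*t + 9*w) + (14*w + 6)*(8*t + 9*w); both groups contain (8*t + 9*w), giving −(t − 14*w − 6)*(8*t + 9*w).

−(2*t + 2*w + 15)*(8*t + 9*w)*(t − 14*w − 6)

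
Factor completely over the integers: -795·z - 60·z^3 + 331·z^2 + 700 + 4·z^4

(2·z - 5)·(2·z - 7)·(z - 4)·(z - 5)

By the rational root theorem, z = 7/2 is a root, so (2·z - 7) divides it; the quotient is 2·z^3 - 23·z^2 + 85·z - 100.
Continuing, z = 5 is a root, so (z - 5) is a factor; dividing leaves 2·z^2 - 13·z + 20.
The remaining quadratic factors as (2·z - 5)(z - 4).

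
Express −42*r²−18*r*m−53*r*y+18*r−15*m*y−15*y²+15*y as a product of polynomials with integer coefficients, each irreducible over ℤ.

−(7*r+3*m+3*y−3)*(6*r+5*y)

Group: −7*r*(6*r+5*y) + (−3*m−3*y+3)*(6*r+5*y); both groups contain (6*r+5*y).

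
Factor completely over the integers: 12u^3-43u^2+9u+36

By the rational root theorem, u = 4/3 is a root, so (3u-4) is a factor; dividing leaves 4u^2-9u-9.
The remaining quadratic factors as (4u+3)(u-3).

(3u-4)(4u+3)(u-3)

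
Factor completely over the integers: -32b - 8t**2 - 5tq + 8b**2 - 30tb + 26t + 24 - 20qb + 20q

-(8t + 5q - 2b + 6)(t + 4b - 4)

Group: -t(8t + 5q - 2b + 6) + (-4b + 4)(8t + 5q - 2b + 6); both groups contain (8t + 5q - 2b + 6).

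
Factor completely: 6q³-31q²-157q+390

Among the possible rational roots, q = -13/3 is a root, so (3q+13) is a factor; dividing leaves 2q²-19q+30.
The remaining quadratic factors as (2q-15)(q-2).

(2q-15)(3q+13)(q-2)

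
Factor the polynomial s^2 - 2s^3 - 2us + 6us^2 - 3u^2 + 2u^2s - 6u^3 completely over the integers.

Group: 3u(-2u^2 - u + 2s^2 - s) - s(-2u^2 - u + 2s^2 - s); both groups contain (-2u^2 - u + 2s^2 - s), so (3u - s) is a factor with cofactor -2u^2 - u + 2s^2 - s.
The cofactor groups again: -2u^2 - u + 2s^2 - s = -2u(u + s) + (2s - 1)(u + s); both groups contain (u + s), giving -(2u - 2s + 1)(u + s).

-(2u - 2s + 1)(3u - s)(u + s)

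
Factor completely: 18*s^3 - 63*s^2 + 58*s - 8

By the rational root theorem, s = 1/6 is a root, so (6*s - 1) is a factor; dividing leaves 3*s^2 - 10*s + 8.
The remaining quadratic factors as (3*s - 4)(s - 2).

(3*s - 4)*(6*s - 1)*(s - 2)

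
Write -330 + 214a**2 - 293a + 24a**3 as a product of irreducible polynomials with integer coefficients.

Trying the rational-root candidates, a = -3/4 is a root, giving the factor (4a + 3) and quotient 6a**2 + 49a - 110.
The remaining quadratic factors as (6a - 11)(a + 10).

(4a + 3)(6a - 11)(a + 10)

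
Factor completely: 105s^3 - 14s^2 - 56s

7s(3s + 2)(5s - 4)

Pull out the common factor 7s, then factor the remaining trinomial.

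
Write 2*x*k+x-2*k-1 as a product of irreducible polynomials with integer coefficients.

(2*k+1)*(x-1)

Group as (2*x*k+x) + (-2*k-1) = x*(2*k+1) - (2*k+1).
Both groups share the factor (2*k+1).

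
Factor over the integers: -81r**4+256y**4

(4y)⁴ − (3r)⁴ = ((4y)² − (3r)²)((4y)² + (3r)²); the first factor splits again, the second (16y**2+9r**2) is irreducible.

(4y-3r)(4y+3r)(16y**2+9r**2)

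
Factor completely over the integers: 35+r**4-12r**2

(r**2-5)(r**2-7)

Substitute u = r**2 to get a quadratic in u, then factor.
r**2-7 is irreducible over ℤ (7 is not a perfect square).
r**2-5 is irreducible over ℤ (5 is not a perfect square).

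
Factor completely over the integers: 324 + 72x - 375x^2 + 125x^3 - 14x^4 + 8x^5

Testing divisors of the constant over divisors of the leading coefficient, x = 2 is a root, giving the factor (x - 2) and quotient 8x^4 + 2x^3 + 129x^2 - 117x - 162.
Next, x = -3/4 is a root, so (4x + 3) is a factor; dividing leaves 2x^3 - x^2 + 33x - 54.
Then x = 3/2 is a root, giving the factor (2x - 3) and quotient x^2 + x + 18.
The quadratic x^2 + x + 18 has discriminant -71 < 0 and is irreducible over ℤ.

(2x - 3)(4x + 3)(x - 2)(x^2 + x + 18)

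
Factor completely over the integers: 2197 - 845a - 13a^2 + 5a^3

Trying the rational-root candidates, a = 13/5 is a root, giving the factor (5a - 13) and quotient a^2 - 169.
The remaining quadratic factors as (a - 13)(a + 13).

(5a - 13)(a + 13)(a - 13)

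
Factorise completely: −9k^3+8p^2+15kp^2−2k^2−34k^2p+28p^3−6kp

Group: k(−9k^2−43kp−2k−28p^2−8p) − p(−9k^2−43kp−2k−28p^2−8p); both groups contain (−9k^2−43kp−2k−28p^2−8p), so (k−p) is a factor with cofactor −9k^2−43kp−2k−28p^2−8p.
The cofactor groups again: −9k^2−43kp−2k−28p^2−8p = −k(9k+7p+2) − 4p(9k+7p+2); both groups contain (9k+7p+2), giving −(k+4p)(9k+7p+2).

−(9k+7p+2)(k+4p)(k−p)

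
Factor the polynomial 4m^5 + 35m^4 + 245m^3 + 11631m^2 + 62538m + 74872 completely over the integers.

Among the possible rational roots, m = -14 is a root, so (m + 14) is a factor; dividing leaves 4m^4 - 21m^3 + 539m^2 + 4085m + 5348.
Continuing, m = -7/4 is a root, so (4m + 7) is a factor; dividing leaves m^3 - 7m^2 + 147m + 764.
Then m = -4 is a root, so (m + 4) is a factor; dividing leaves m^2 - 11m + 191.
The quadratic m^2 - 11m + 191 has discriminant -643 < 0 and is irreducible over ℤ.

(4m + 7)(m + 14)(m + 4)(m^2 - 11m + 191)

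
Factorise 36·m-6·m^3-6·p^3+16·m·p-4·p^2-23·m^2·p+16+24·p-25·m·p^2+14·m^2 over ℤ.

-(2·m+3·p+2)·(3·m+p+2)·(m+2·p-4)

Group: m·(-6·m^2-11·m·p-10·m-3·p^2-8·p-4) + (2·p-4)·(-6·m^2-11·m·p-10·m-3·p^2-8·p-4); both groups contain (-6·m^2-11·m·p-10·m-3·p^2-8·p-4), so (m+2·p-4) is a factor with cofactor -6·m^2-11·m·p-10·m-3·p^2-8·p-4.
The cofactor groups again: -6·m^2-11·m·p-10·m-3·p^2-8·p-4 = -2·m·(3·m+p+2) + (-3·p-2)·(3·m+p+2); both groups contain (3·m+p+2), giving -(2·m+3·p+2)·(3·m+p+2).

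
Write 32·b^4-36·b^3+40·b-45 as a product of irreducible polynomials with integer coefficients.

(8·b-9)·(4·b^3+5)

Group as (32·b^4+40·b) + (-36·b^3-45) = 8·b·(4·b^3+5) - 9·(4·b^3+5).
Both groups share the factor (4·b^3+5).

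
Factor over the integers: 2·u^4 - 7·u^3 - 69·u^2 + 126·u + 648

(2·u - 9)·(u + 3)·(u + 4)·(u - 6)

Among the possible rational roots, u = 9/2 is a root, so (2·u - 9) divides it; the quotient is u^3 + u^2 - 30·u - 72.
Continuing, u = -4 is a root, so (u + 4) divides it; the quotient is u^2 - 3·u - 18.
The remaining quadratic factors as (u - 6)(u + 3).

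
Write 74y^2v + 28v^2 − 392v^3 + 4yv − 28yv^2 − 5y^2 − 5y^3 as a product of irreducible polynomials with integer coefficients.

Group: y(−5y^2 + 4yv + 28v^2) + (−14v + 1)(−5y^2 + 4yv + 28v^2); both groups contain (−5y^2 + 4yv + 28v^2), so (y − 14v + 1) is a factor with cofactor −5y^2 + 4yv + 28v^2.
The cofactor groups again: −5y^2 + 4yv + 28v^2 = −y(5y − 14v) − 2v(5y − 14v); both groups contain (5y − 14v), giving −(y + 2v)(5y − 14v).

−(5y − 14v)(y − 14v + 1)(y + 2v)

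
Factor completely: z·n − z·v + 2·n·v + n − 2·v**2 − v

Group: z·(n − v) + (2·v + 1)·(n − v); both groups contain (n − v).

(z + 2·v + 1)·(n − v)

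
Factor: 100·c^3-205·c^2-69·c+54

(4·c-9)·(5·c+3)·(5·c-2)

Testing divisors of the constant over divisors of the leading coefficient, c = -3/5 is a root, giving the factor (5·c+3) and quotient 20·c^2-53·c+18.
The remaining quadratic factors as (5·c-2)(4·c-9).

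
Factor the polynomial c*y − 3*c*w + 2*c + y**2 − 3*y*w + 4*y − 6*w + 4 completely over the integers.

Group: y*(c + y + 2) + (−3*w + 2)*(c + y + 2); both groups contain (c + y + 2).

(y − 3*w + 2)*(c + y + 2)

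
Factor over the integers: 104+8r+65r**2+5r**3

Group as (5r**3+8r) + (65r**2+104) = r(5r**2+8) + 13(5r**2+8).
Both groups share the factor (5r**2+8).

(r+13)(5r**2+8)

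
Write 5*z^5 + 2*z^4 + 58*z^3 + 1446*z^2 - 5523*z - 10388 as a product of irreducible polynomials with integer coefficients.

Trying the rational-root candidates, z = -7/5 is a root, so (5*z + 7) divides it; the quotient is z^4 - z^3 + 13*z^2 + 271*z - 1484.
Continuing, z = -7 is a root, so (z + 7) divides it; the quotient is z^3 - 8*z^2 + 69*z - 212.
Then z = 4 is a root, so (z - 4) is a factor; dividing leaves z^2 - 4*z + 53.
The quadratic z^2 - 4*z + 53 has discriminant -196 < 0 and is irreducible over ℤ.

(5*z + 7)*(z + 7)*(z - 4)*(z^2 - 4*z + 53)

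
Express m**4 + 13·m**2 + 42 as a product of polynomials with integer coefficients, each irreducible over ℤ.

(m**2 + 6)·(m**2 + 7)

Substitute u = m**2 to get a quadratic in u, then factor.
m**2 + 6 is irreducible over ℤ (always positive, so no real roots).
m**2 + 7 is irreducible over ℤ (always positive, so no real roots).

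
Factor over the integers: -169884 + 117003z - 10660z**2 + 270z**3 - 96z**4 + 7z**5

By the rational root theorem, z = 9 is a root, so (z - 9) is a factor; dividing leaves 7z**4 - 33z**3 - 27z**2 - 10903z + 18876.
Then z = 13 is a root, so (z - 13) is a factor; dividing leaves 7z**3 + 58z**2 + 727z - 1452.
Next, z = 12/7 is a root, so (7z - 12) is a factor; dividing leaves z**2 + 10z + 121.
The quadratic z**2 + 10z + 121 has discriminant -384 < 0 and is irreducible over ℤ.

(7z - 12)(z - 13)(z - 9)(z**2 + 10z + 121)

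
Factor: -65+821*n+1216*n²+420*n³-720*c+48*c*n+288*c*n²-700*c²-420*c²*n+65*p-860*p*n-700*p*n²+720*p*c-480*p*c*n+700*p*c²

Group: 5*p*(140*c²-96*c*n+144*c-140*n²-172*n+13) + (-3*n-5)*(140*c²-96*c*n+144*c-140*n²-172*n+13); both groups contain (140*c²-96*c*n+144*c-140*n²-172*n+13), so (5*p-3*n-5) is a factor with cofactor 140*c²-96*c*n+144*c-140*n²-172*n+13.
The cofactor groups again: 140*c²-96*c*n+144*c-140*n²-172*n+13 = 14*c*(10*c-14*n+1) + (10*n+13)*(10*c-14*n+1); both groups contain (10*c-14*n+1), giving (14*c+10*n+13)*(10*c-14*n+1).

(5*p-3*n-5)*(10*c-14*n+1)*(14*c+10*n+13)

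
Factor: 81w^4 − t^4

(3w − t)(3w + t)(9w^2 + t^2)

(3w)⁴ − (t)⁴ = ((3w)² − (t)²)((3w)² + (t)²); the first factor splits again, the second (9w^2 + t^2) is irreducible.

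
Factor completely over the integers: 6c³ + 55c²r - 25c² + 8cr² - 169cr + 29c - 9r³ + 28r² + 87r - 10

(2c + r - 5)(3c - r - 2)(c + 9r - 1)

Group: 3c(2c² + 19cr - 7c + 9r² - 46r + 5) + (-r - 2)(2c² + 19cr - 7c + 9r² - 46r + 5); both groups contain (2c² + 19cr - 7c + 9r² - 46r + 5), so (3c - r - 2) is a factor with cofactor 2c² + 19cr - 7c + 9r² - 46r + 5.
The cofactor groups again: 2c² + 19cr - 7c + 9r² - 46r + 5 = c(2c + r - 5) + (9r - 1)(2c + r - 5); both groups contain (2c + r - 5), giving (c + 9r - 1)(2c + r - 5).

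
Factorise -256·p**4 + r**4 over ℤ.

(r - 4·p)·(r + 4·p)·(r**2 + 16·p**2)

(r)⁴ − (4·p)⁴ = ((r)² − (4·p)²)((r)² + (4·p)²); the first factor splits again, the second (r**2 + 16·p**2) is irreducible.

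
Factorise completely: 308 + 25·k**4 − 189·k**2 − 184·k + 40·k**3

(5·k + 14)·(5·k − 11)·(k + 2)·(k − 1)

Testing divisors of the constant over divisors of the leading coefficient, k = −2 is a root, so (k + 2) divides it; the quotient is 25·k**3 − 10·k**2 − 169·k + 154.
Continuing, k = −14/5 is a root, so (5·k + 14) is a factor; dividing leaves 5·k**2 − 16·k + 11.
The remaining quadratic factors as (5·k − 11)(k − 1).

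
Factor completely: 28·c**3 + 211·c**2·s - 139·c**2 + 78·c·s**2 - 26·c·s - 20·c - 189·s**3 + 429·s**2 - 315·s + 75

(4·c - 3·s + 3)·(7·c + 9·s - 5)·(c + 7·s - 5)

Group: 4·c·(7·c**2 + 58·c·s - 40·c + 63·s**2 - 80·s + 25) + (-3·s + 3)·(7·c**2 + 58·c·s - 40·c + 63·s**2 - 80·s + 25); both groups contain (7·c**2 + 58·c·s - 40·c + 63·s**2 - 80·s + 25), so (4·c - 3·s + 3) is a factor with cofactor 7·c**2 + 58·c·s - 40·c + 63·s**2 - 80·s + 25.
The cofactor groups again: 7·c**2 + 58·c·s - 40·c + 63·s**2 - 80·s + 25 = c·(7·c + 9·s - 5) + (7·s - 5)·(7·c + 9·s - 5); both groups contain (7·c + 9·s - 5), giving (c + 7·s - 5)·(7·c + 9·s - 5).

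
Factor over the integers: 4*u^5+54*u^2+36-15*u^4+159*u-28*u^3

Among the possible rational roots, u = 3 is a root, so (u-3) divides it; the quotient is 4*u^4-3*u^3-37*u^2-57*u-12.
Continuing, u = -1/4 is a root, so (4*u+1) divides it; the quotient is u^3-u^2-9*u-12.
Next, u = 4 is a root, so (u-4) divides it; the quotient is u^2+3*u+3.
The quadratic u^2+3*u+3 has discriminant -3 < 0 and is irreducible over ℤ.

(4*u+1)*(u-3)*(u-4)*(u^2+3*u+3)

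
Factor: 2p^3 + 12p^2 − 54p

Pull out the common factor 2p, then factor the remaining trinomial.

2p(p + 9)(p − 3)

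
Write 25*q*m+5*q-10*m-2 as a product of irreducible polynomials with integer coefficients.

Group as (25*q*m+5*q) + (-10*m-2) = 5*q*(5*m+1) - 2*(5*m+1).
Both groups share the factor (5*m+1).

(5*m+1)*(5*q-2)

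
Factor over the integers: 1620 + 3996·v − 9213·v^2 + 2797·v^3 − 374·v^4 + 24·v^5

Trying the rational-root candidates, v = 6 is a root, so (v − 6) is a factor; dividing leaves 24·v^4 − 230·v^3 + 1417·v^2 − 711·v − 270.
Next, v = 5/6 is a root, so (6·v − 5) is a factor; dividing leaves 4·v^3 − 35·v^2 + 207·v + 54.
Next, v = −1/4 is a root, so (4·v + 1) is a factor; dividing leaves v^2 − 9·v + 54.
The quadratic v^2 − 9·v + 54 has discriminant −135 < 0 and is irreducible over ℤ.

(4·v + 1)·(6·v − 5)·(v − 6)·(v^2 − 9·v + 54)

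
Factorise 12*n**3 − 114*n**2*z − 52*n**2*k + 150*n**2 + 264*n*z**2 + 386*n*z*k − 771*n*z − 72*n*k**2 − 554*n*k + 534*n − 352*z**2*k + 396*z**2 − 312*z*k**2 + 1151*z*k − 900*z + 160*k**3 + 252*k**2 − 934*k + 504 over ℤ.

(n − 4*z − 5*k + 4)*(6*n − 8*k + 9)*(2*n − 11*z + 4*k + 14)

Group: n*(12*n**2 − 66*n*z + 8*n*k + 102*n + 88*z*k − 99*z − 32*k**2 − 76*k + 126) + (−4*z − 5*k + 4)*(12*n**2 − 66*n*z + 8*n*k + 102*n + 88*z*k − 99*z − 32*k**2 − 76*k + 126); both groups contain (12*n**2 − 66*n*z + 8*n*k + 102*n + 88*z*k − 99*z − 32*k**2 − 76*k + 126), so (n − 4*z − 5*k + 4) is a factor with cofactor 12*n**2 − 66*n*z + 8*n*k + 102*n + 88*z*k − 99*z − 32*k**2 − 76*k + 126.
The cofactor groups again: 12*n**2 − 66*n*z + 8*n*k + 102*n + 88*z*k − 99*z − 32*k**2 − 76*k + 126 = 2*n*(6*n − 8*k + 9) + (−11*z + 4*k + 14)*(6*n − 8*k + 9); both groups contain (6*n − 8*k + 9), giving (2*n − 11*z + 4*k + 14)*(6*n − 8*k + 9).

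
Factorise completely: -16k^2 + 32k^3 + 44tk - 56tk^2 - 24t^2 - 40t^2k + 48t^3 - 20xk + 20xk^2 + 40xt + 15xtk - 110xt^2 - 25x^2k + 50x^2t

Group: 5x(10xt - 5xk - 6t^2 + 11tk - 4k^2) + (-8t - 8k + 4)(10xt - 5xk - 6t^2 + 11tk - 4k^2); both groups contain (10xt - 5xk - 6t^2 + 11tk - 4k^2), so (5x - 8t - 8k + 4) is a factor with cofactor 10xt - 5xk - 6t^2 + 11tk - 4k^2.
The cofactor groups again: 10xt - 5xk - 6t^2 + 11tk - 4k^2 = 5x(2t - k) + (-3t + 4k)(2t - k); both groups contain (2t - k), giving (5x - 3t + 4k)(2t - k).

(5x - 8t - 8k + 4)(2t - k)(5x - 3t + 4k)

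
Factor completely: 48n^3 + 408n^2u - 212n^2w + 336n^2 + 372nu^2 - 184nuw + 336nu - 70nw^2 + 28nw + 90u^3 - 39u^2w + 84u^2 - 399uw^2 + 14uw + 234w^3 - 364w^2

(12n + 6u + 13w)(2n + 15u - 9w + 14)(2n + u - 2w)

Group: 2n(24n^2 + 192nu - 82nw + 168n + 90u^2 + 141uw + 84u - 117w^2 + 182w) + (u - 2w)(24n^2 + 192nu - 82nw + 168n + 90u^2 + 141uw + 84u - 117w^2 + 182w); both groups contain (24n^2 + 192nu - 82nw + 168n + 90u^2 + 141uw + 84u - 117w^2 + 182w), so (2n + u - 2w) is a factor with cofactor 24n^2 + 192nu - 82nw + 168n + 90u^2 + 141uw + 84u - 117w^2 + 182w.
The cofactor groups again: 24n^2 + 192nu - 82nw + 168n + 90u^2 + 141uw + 84u - 117w^2 + 182w = 12n(2n + 15u - 9w + 14) + (6u + 13w)(2n + 15u - 9w + 14); both groups contain (2n + 15u - 9w + 14), giving (12n + 6u + 13w)(2n + 15u - 9w + 14).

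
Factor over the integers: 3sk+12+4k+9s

Group as (3sk+9s) + (4k+12) = 3s(k+3) + 4(k+3).
Both groups share the factor (k+3).

(3s+4)(k+3)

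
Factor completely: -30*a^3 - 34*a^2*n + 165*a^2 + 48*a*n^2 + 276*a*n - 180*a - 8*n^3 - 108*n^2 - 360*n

Group: a*(-30*a^2 + 26*a*n + 165*a - 4*n^2 - 54*n - 180) + 2*n*(-30*a^2 + 26*a*n + 165*a - 4*n^2 - 54*n - 180); both groups contain (-30*a^2 + 26*a*n + 165*a - 4*n^2 - 54*n - 180), so (a + 2*n) is a factor with cofactor -30*a^2 + 26*a*n + 165*a - 4*n^2 - 54*n - 180.
The cofactor groups again: -30*a^2 + 26*a*n + 165*a - 4*n^2 - 54*n - 180 = -10*a*(3*a - 2*n - 12) + (2*n + 15)*(3*a - 2*n - 12); both groups contain (3*a - 2*n - 12), giving -(10*a - 2*n - 15)*(3*a - 2*n - 12).

-(10*a - 2*n - 15)*(3*a - 2*n - 12)*(a + 2*n)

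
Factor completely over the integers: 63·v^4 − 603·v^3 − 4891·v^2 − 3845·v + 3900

(3·v + 13)·(3·v + 5)·(7·v − 4)·(v − 15)

Among the possible rational roots, v = −13/3 is a root, so (3·v + 13) divides it; the quotient is 21·v^3 − 292·v^2 − 365·v + 300.
Continuing, v = 4/7 is a root, so (7·v − 4) is a factor; dividing leaves 3·v^2 − 40·v − 75.
The remaining quadratic factors as (v − 15)(3·v + 5).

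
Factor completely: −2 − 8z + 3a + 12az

(3a − 2)(4z + 1)

Group as (12az + 3a) + (−8z − 2) = 3a(4z + 1) − 2(4z + 1).
Both groups share the factor (4z + 1).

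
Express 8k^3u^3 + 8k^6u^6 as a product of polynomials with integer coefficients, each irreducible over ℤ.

8k^3u^3(ku + 1)(k^2u^2 - ku + 1)

Factor out 8k^3u^3 first: what remains is k^3u^3 + 1.
Recognize a sum of cubes with the parts ku and 1.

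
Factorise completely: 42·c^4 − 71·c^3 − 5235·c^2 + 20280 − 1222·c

By the rational root theorem, c = 12 is a root, so (c − 12) divides it; the quotient is 42·c^3 + 433·c^2 − 39·c − 1690.
Then c = −10 is a root, so (c + 10) divides it; the quotient is 42·c^2 + 13·c − 169.
The remaining quadratic factors as (6·c + 13)(7·c − 13).

(6·c + 13)·(7·c − 13)·(c + 10)·(c − 12)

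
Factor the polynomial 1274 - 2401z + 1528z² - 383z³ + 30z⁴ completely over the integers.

Trying the rational-root candidates, z = 7/6 is a root, so (6z - 7) divides it; the quotient is 5z³ - 58z² + 187z - 182.
Then z = 13/5 is a root, giving the factor (5z - 13) and quotient z² - 9z + 14.
The remaining quadratic factors as (z - 2)(z - 7).

(5z - 13)(6z - 7)(z - 2)(z - 7)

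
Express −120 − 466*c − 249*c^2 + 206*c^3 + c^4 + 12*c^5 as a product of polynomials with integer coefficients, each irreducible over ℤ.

(3*c + 1)*(4*c + 3)*(c − 2)*(c^2 + c + 20)

By the rational root theorem, c = −3/4 is a root, so (4*c + 3) divides it; the quotient is 3*c^4 − 2*c^3 + 53*c^2 − 102*c − 40.
Then c = −1/3 is a root, so (3*c + 1) divides it; the quotient is c^3 − c^2 + 18*c − 40.
Continuing, c = 2 is a root, so (c − 2) divides it; the quotient is c^2 + c + 20.
The quadratic c^2 + c + 20 has discriminant −79 < 0 and is irreducible over ℤ.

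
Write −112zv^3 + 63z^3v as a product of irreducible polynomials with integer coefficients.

Every term has a factor of 7zv. Then 9z^2 − 16v^2 = (3z)² − (4v)².

7vz(3z − 4v)(3z + 4v)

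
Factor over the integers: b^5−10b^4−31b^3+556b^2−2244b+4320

(b+8)(b−5)(b−9)(b^2−4b+12)

Testing divisors of the constant over divisors of the leading coefficient, b = −8 is a root, giving the factor (b+8) and quotient b^4−18b^3+113b^2−348b+540.
Next, b = 5 is a root, so (b−5) is a factor; dividing leaves b^3−13b^2+48b−108.
Then b = 9 is a root, giving the factor (b−9) and quotient b^2−4b+12.
The quadratic b^2−4b+12 has discriminant −32 < 0 and is irreducible over ℤ.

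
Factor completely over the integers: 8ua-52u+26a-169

Group as (8ua-52u) + (26a-169) = 4u(2a-13) + 13(2a-13).
Both groups share the factor (2a-13).

(2a-13)(4u+13)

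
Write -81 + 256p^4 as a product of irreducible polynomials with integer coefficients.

(4p + 3)(4p - 3)(16p^2 + 9)

Difference of squares twice: with A = 4p and B = 3, A⁴ − B⁴ = (A² − B²)(A² + B²), and A² − B² factors again.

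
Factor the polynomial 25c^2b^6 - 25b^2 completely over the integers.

25b^2(cb^2 + 1)(cb^2 - 1)

Factor out 25b^2 first: what remains is c^2b^4 - 1.
Recognize a difference of squares with the parts cb^2 and 1.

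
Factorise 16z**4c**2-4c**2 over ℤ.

4c**2(2z**2+1)(2z**2-1)

Factor out 4c**2 first: what remains is 4z**4-1.
Recognize a difference of squares with the parts 2z**2 and 1.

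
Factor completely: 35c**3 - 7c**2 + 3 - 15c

(5c - 1)(7c**2 - 3)

Group as (35c**3 - 15c) + (-7c**2 + 3) = 5c(7c**2 - 3) - (7c**2 - 3).
Both groups share the factor (7c**2 - 3).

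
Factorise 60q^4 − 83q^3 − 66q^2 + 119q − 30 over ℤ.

(3q − 1)(4q − 5)(5q + 6)(q − 1)

Among the possible rational roots, q = 1/3 is a root, so (3q − 1) divides it; the quotient is 20q^3 − 21q^2 − 29q + 30.
Next, q = −6/5 is a root, giving the factor (5q + 6) and quotient 4q^2 − 9q + 5.
The remaining quadratic factors as (q − 1)(4q − 5).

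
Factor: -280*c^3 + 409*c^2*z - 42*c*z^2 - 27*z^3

Group: 8*c*(-35*c^2 + 38*c*z + 9*z^2) - 3*z*(-35*c^2 + 38*c*z + 9*z^2); both groups contain (-35*c^2 + 38*c*z + 9*z^2), so (8*c - 3*z) is a factor with cofactor -35*c^2 + 38*c*z + 9*z^2.
The cofactor groups again: -35*c^2 + 38*c*z + 9*z^2 = -5*c*(7*c - 9*z) - z*(7*c - 9*z); both groups contain (7*c - 9*z), giving -(5*c + z)*(7*c - 9*z).

-(5*c + z)*(7*c - 9*z)*(8*c - 3*z)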